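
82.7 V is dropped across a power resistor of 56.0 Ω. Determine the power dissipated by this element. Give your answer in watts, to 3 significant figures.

We know the drop across the element and its resistance — P = V²/R, one step.
P = (82.7 V)² / 56.0 Ω = 122.1 W

122 W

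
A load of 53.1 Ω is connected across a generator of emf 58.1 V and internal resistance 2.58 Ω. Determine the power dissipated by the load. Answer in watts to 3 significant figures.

57.8 W

With r and R in series, I = ε/(r+R); the load dissipates I²R.
I = ε / (r + R) = 58.1 / (2.58 + 53.1) = 1.043 A
P_load = I² R = (1.043)² × 53.1 = 57.82 W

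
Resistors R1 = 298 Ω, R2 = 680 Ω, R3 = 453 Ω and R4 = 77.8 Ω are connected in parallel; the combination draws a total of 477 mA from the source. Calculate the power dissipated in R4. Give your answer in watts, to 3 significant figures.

Parallel branches share V, not I — compute V via R_eq, then use V²/R for the target branch.
1/R_eq = 1/298 + 1/680 + 1/453 + 1/77.8 ⇒ R_eq = 50.28 Ω
V = I_total × R_eq = 0.4770 × 50.28 = 23.99 V
P_R4 = V² / R4 = (23.99)² / 77.8 = 7.394 W

7.39 W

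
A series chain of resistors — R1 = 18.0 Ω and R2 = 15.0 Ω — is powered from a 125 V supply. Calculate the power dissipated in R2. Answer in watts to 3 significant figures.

215 W

In a series string the same current flows through every resistor — find that current, then P = I²R for the one we want.
R_total = 18.0 + 15.0 = 33.00 Ω
I = V / R_total = 125 / 33.00 = 3.788 A
P_R2 = I² × R2 = (3.788)² × 15.0 = 215.2 W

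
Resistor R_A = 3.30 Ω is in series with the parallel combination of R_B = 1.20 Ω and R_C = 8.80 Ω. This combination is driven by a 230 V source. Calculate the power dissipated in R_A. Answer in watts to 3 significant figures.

Collapse R_B‖R_C to a single equivalent, reducing the network to two series elements.
R_p = (1.20×8.80)/(1.20+8.80) = 1.056 Ω
R_total = 3.30 + 1.056 = 4.356 Ω
I = V / R_total = 230 / 4.356 = 52.80 A
All the current flows through R_A; use P = I²R.
P_R_A = (52.80)² × 3.30 = 9200 W

9200 W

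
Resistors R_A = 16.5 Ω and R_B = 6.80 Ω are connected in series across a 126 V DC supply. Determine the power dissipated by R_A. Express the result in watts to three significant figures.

The current is common to all series resistors; compute it, then apply P = I²R for the target.
R_total = 16.5 + 6.80 = 23.30 Ω
I = V / R_total = 126 / 23.30 = 5.408 A
P_R_A = I² × R_A = (5.408)² × 16.5 = 482.5 W

483 W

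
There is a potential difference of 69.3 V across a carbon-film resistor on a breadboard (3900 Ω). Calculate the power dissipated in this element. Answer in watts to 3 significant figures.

1.23 W

V and R are stated; P = V²/R avoids computing the current.
P = (69.3 V)² / 3900 Ω = 1.231 W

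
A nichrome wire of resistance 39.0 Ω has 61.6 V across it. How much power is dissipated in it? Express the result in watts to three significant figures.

97.3 W

Voltage and resistance are given, so P = V²/R is the one-step route.
P = (61.6 V)² / 39.0 Ω = 97.30 W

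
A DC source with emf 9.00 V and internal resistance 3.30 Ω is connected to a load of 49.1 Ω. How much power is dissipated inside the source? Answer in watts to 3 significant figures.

The source's internal resistance is just another series element carrying I; its dissipation is I²r.
I = ε / (r + R) = 9.00 / (3.30 + 49.1) = 0.1718 A
P_int = I² r = (0.1718)² × 3.30 = 0.09735 W

0.0974 W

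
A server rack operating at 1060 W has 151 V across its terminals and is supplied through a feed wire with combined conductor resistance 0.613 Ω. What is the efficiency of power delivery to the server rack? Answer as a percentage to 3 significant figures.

I = P / V = 1060 / 151 = 7.020 A through the feed wire.
P_line = I² R_line = (7.020)² × 0.613 = 30.21 W
P_source = P_load + P_line = 1060 + 30.21 = 1090 W
η = P_load / P_source = 1060 / 1090 = 0.9723

97.2 %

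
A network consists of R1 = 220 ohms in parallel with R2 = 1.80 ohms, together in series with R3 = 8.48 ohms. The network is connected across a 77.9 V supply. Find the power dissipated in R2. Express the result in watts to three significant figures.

Combine R1 and R2 into their parallel equivalent first, reducing the network to two series resistors.
R_p = (220×1.80)/(220+1.80) = 1.785 Ω
R_total = R_p + 8.48 = 1.785 + 8.48 = 10.27 Ω
I = V / R_total = 77.9 / 10.27 = 7.589 A
Voltage across the parallel pair: V_p = I × R_p = 7.589 × 1.785 = 13.55 V
R2 has V_p across it, so P = V_p²/R2.
P_R2 = (13.55)² / 1.80 = 102.0 W

102 W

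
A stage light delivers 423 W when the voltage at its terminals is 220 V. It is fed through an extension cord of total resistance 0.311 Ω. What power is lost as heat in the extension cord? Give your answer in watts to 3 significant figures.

1.15 W

Only the current and the line resistance are needed for the I²R loss.
I = P / V = 423 / 220 = 1.923 A through the extension cord.
P_line = I² R_line = (1.923)² × 0.311 = 1.150 W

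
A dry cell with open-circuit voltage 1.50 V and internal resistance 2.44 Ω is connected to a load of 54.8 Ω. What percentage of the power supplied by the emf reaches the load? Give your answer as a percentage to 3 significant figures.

The source delivers εI, of which I²R reaches the load and I²r is lost; since I is common, η = R/(R+r).
η = R / (R + r) = 54.8 / (54.8 + 2.44) = 0.9574

95.7 %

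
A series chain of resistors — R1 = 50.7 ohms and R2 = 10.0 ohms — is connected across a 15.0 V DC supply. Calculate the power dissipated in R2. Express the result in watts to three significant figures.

0.611 W

The current is common to all series resistors; compute it, then apply P = I²R for the target.
R_total = 50.7 + 10.0 = 60.70 Ω
I = V / R_total = 15.0 / 60.70 = 0.2471 A
P_R2 = I² × R2 = (0.2471)² × 10.0 = 0.6107 W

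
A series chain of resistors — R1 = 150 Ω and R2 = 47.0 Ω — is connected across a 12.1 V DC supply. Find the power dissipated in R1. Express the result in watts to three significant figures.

0.566 W

Series elements share the same current, so find I first, then use P = I²R.
R_total = 150 + 47.0 = 197.0 Ω
I = V / R_total = 12.1 / 197.0 = 0.06142 A
P_R1 = I² × R1 = (0.06142)² × 150 = 0.5659 W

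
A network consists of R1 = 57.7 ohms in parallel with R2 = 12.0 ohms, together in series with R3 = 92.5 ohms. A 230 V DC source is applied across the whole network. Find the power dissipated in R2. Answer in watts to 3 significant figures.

41.5 W

First find R_p for the parallel pair, then treat R_p + R3 as a series loop.
R_p = (57.7×12.0)/(57.7+12.0) = 9.934 Ω
R_total = R_p + 92.5 = 9.934 + 92.5 = 102.4 Ω
I = V / R_total = 230 / 102.4 = 2.245 A
Voltage across the parallel pair: V_p = I × R_p = 2.245 × 9.934 = 22.31 V
R2 has V_p across it, so P = V_p²/R2.
P_R2 = (22.31)² / 12.0 = 41.46 W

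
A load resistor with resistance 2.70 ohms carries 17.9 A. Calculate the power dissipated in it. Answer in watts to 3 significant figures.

865 W

Knowing I and R, the power is just I²R — no need to find V first.
P = (17.90 A)² × 2.70 Ω = 865.1 W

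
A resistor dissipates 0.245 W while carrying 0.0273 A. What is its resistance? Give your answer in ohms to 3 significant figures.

From P = V I = I²R = V²/R, with the two given quantities we get R = P / I².
R = 0.245 / (0.02730)² = 328.7 Ω

329 Ω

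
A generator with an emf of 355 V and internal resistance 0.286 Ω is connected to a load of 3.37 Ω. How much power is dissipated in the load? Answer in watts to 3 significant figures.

31800 W

Find the circuit current first, then P = I²R for the load (series elements share I).
I = ε / (r + R) = 355 / (0.286 + 3.37) = 97.10 A
P_load = I² R = (97.10)² × 3.37 = 31770 W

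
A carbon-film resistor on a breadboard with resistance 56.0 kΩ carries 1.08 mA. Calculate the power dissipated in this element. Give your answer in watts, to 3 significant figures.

Knowing I and R, the power is just I²R — no need to find V first.
P = (0.001080 A)² × 56000 Ω = 0.06532 W

0.0653 W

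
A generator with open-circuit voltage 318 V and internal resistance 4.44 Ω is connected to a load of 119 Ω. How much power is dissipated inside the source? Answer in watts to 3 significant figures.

29.5 W

r is in series with the load, so it carries the full circuit current — the loss in it is I²r.
I = ε / (r + R) = 318 / (4.44 + 119) = 2.576 A
P_int = I² r = (2.576)² × 4.44 = 29.47 W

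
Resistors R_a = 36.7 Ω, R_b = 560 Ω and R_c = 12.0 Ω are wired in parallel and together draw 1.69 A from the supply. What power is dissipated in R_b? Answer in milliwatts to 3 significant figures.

404 mW

The branches share the same voltage, but only the total current is given — find V from the equivalent resistance first.
1/R_eq = 1/36.7 + 1/560 + 1/12.0 ⇒ R_eq = 8.899 Ω
V = I_total × R_eq = 1.690 × 8.899 = 15.04 V
P_R_b = V² / R_b = (15.04)² / 560 = 0.4039 W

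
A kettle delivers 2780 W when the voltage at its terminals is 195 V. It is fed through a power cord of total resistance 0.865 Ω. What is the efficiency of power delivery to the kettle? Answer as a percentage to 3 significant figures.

I = P / V = 2780 / 195 = 14.26 A through the power cord.
P_line = I² R_line = (14.26)² × 0.865 = 175.8 W
P_source = P_load + P_line = 2780 + 175.8 = 2956 W
η = P_load / P_source = 2780 / 2956 = 0.9405

94.1 %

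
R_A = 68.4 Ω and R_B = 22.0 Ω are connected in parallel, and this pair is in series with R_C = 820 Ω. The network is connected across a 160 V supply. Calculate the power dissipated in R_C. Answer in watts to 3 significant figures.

Reduce the parallel combination to a single R_p; the circuit then becomes R_p in series with the remaining resistor.
R_p = (68.4×22.0)/(68.4+22.0) = 16.65 Ω
R_total = R_p + 820 = 16.65 + 820 = 836.6 Ω
I = V / R_total = 160 / 836.6 = 0.1912 A
R_C carries the full series current, so P = I²R.
P_R_C = (0.1912)² × 820 = 29.99 W

30.0 W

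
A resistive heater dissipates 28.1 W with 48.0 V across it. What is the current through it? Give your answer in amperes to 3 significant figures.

0.585 A

From P = V I = I²R = V²/R, with the two given quantities we get I = P / V.
I = 28.1 / 48.0 = 0.5854 A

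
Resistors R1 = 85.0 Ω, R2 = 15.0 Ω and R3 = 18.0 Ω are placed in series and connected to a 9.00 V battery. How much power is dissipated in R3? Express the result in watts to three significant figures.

The current is common to all series resistors; compute it, then apply P = I²R for the target.
R_total = 85.0 + 15.0 + 18.0 = 118.0 Ω
I = V / R_total = 9.00 / 118.0 = 0.07627 A
P_R3 = I² × R3 = (0.07627)² × 18.0 = 0.1047 W

0.105 W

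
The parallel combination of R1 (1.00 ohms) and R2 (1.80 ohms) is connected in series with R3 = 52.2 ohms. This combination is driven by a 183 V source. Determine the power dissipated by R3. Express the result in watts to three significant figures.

626 W

Collapse the R1‖R2 pair into one equivalent R_p; then R_p and R3 form a series string.
R_p = (1.00×1.80)/(1.00+1.80) = 0.6429 Ω
R_total = R_p + 52.2 = 0.6429 + 52.2 = 52.84 Ω
I = V / R_total = 183 / 52.84 = 3.463 A
R3 carries the full series current, so P = I²R.
P_R3 = (3.463)² × 52.2 = 626.0 W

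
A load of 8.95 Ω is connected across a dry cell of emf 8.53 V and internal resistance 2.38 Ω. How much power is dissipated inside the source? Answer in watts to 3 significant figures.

1.35 W

Internal loss is I²r, with I set by the total series resistance r+R.
I = ε / (r + R) = 8.53 / (2.38 + 8.95) = 0.7529 A
P_int = I² r = (0.7529)² × 2.38 = 1.349 W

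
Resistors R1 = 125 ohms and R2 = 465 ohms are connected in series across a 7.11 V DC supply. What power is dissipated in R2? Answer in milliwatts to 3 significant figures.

67.5 mW

Every series element carries the same I. Get I from the total resistance, then P = I² × R2.
R_total = 125 + 465 = 590.0 Ω
I = V / R_total = 7.11 / 590.0 = 0.01205 A
P_R2 = I² × R2 = (0.01205)² × 465 = 0.06753 W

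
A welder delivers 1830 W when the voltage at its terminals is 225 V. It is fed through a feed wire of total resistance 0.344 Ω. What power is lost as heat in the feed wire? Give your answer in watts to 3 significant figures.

22.8 W

The feed wire is a series resistance carrying the load current; its dissipation is I²R_line.
I = P / V = 1830 / 225 = 8.133 A through the feed wire.
P_line = I² R_line = (8.133)² × 0.344 = 22.76 W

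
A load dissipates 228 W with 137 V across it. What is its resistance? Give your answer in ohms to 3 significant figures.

Inverting the appropriate power form: R = V² / P.
R = (137)² / 228 = 82.32 Ω

82.3 Ω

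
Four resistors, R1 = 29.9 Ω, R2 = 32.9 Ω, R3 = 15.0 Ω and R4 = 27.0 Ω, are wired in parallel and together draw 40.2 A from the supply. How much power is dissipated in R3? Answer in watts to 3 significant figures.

3840 W

Only the total current is stated, so first find the parallel equivalent to get the voltage across the combination.
1/R_eq = 1/29.9 + 1/32.9 + 1/15.0 + 1/27.0 ⇒ R_eq = 5.969 Ω
V = I_total × R_eq = 40.20 × 5.969 = 239.9 V
P_R3 = V² / R3 = (239.9)² / 15.0 = 3838 W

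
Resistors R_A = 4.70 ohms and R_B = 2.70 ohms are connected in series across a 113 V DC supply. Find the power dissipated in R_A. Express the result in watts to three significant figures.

Every series element carries the same I. Get I from the total resistance, then P = I² × R_A.
R_total = 4.70 + 2.70 = 7.400 Ω
I = V / R_total = 113 / 7.400 = 15.27 A
P_R_A = I² × R_A = (15.27)² × 4.70 = 1096 W

1100 W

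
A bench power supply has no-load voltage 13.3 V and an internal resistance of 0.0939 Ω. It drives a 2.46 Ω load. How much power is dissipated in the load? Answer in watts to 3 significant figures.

66.7 W

Load and internal resistance form a series loop — compute the loop current, then the load power via I²R.
I = ε / (r + R) = 13.3 / (0.0939 + 2.46) = 5.208 A
P_load = I² R = (5.208)² × 2.46 = 66.72 W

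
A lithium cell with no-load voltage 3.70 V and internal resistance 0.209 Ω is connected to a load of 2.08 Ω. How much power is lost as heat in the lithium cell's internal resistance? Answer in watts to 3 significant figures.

Internal loss is I²r, with I set by the total series resistance r+R.
I = ε / (r + R) = 3.70 / (0.209 + 2.08) = 1.616 A
P_int = I² r = (1.616)² × 0.209 = 0.5461 W

0.546 W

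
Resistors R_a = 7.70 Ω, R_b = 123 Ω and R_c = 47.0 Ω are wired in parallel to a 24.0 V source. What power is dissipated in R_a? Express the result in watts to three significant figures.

Each parallel branch sees the full supply voltage, so P = V²/R applies directly to the target branch.
P_R_a = V² / R_a = (24.0)² / 7.70 Ω = 74.81 W

74.8 W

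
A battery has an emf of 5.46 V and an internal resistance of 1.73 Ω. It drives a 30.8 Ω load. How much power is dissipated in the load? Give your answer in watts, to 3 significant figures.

0.868 W

The internal resistance and the load are in series, so the same I flows through both; get I from ε/(r+R), then I²R for the load.
I = ε / (r + R) = 5.46 / (1.73 + 30.8) = 0.1678 A
P_load = I² R = (0.1678)² × 30.8 = 0.8677 W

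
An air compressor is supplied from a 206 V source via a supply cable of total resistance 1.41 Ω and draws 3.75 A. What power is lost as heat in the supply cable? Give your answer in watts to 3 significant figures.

19.8 W

The supply cable and load are in series, so the same current flows in both; the loss is I²R_line.
The supply cable carries the full 3.75 A.
P_line = I² R_line = (3.750)² × 1.41 = 19.83 W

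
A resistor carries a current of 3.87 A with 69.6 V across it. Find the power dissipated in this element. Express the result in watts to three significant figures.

269 W

Both the voltage across and the current through the element are known, so P = V I applies directly.
P = 69.6 V × 3.870 A = 269.4 W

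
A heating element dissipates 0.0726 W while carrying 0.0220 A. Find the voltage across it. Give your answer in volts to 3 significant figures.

3.30 V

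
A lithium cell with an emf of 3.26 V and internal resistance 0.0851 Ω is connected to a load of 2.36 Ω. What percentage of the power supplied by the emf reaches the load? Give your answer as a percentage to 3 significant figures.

Both r and R carry the same current, so the power split is just the resistance split: η = R/(R+r).
η = R / (R + r) = 2.36 / (2.36 + 0.0851) = 0.9652

96.5 %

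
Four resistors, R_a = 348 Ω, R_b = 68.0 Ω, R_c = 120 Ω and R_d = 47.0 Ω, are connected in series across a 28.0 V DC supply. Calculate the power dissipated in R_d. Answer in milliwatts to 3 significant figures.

Since the resistors are in series they all carry the loop current I = V/R_total; the power in any one is I²R.
R_total = 348 + 68.0 + 120 + 47.0 = 583.0 Ω
I = V / R_total = 28.0 / 583.0 = 0.04803 A
P_R_d = I² × R_d = (0.04803)² × 47.0 = 0.1084 W

108 mW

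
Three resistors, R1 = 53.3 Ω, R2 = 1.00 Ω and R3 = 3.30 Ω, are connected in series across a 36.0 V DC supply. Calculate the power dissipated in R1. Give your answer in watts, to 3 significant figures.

Every series element carries the same I. Get I from the total resistance, then P = I² × R1.
R_total = 53.3 + 1.00 + 3.30 = 57.60 Ω
I = V / R_total = 36.0 / 57.60 = 0.6250 A
P_R1 = I² × R1 = (0.6250)² × 53.3 = 20.82 W

20.8 W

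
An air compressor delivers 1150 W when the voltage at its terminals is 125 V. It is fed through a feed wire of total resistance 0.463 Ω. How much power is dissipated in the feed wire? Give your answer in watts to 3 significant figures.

Line loss is just I²R for the cable — we know both I and R_line directly.
I = P / V = 1150 / 125 = 9.200 A through the feed wire.
P_line = I² R_line = (9.200)² × 0.463 = 39.19 W

39.2 W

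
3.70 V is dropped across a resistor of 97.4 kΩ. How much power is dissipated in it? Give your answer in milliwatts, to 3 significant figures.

With V across and R both known, P = V²/R gives the dissipation directly.
P = (3.70 V)² / 97400 Ω = 0.0001406 W

0.141 mW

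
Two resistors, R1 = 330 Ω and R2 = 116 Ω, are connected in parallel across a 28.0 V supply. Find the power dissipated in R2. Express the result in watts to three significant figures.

R2 sits directly across the source, so P = V²/R with V = 28.0 V.
P_R2 = V² / R2 = (28.0)² / 116 Ω = 6.759 W

6.76 W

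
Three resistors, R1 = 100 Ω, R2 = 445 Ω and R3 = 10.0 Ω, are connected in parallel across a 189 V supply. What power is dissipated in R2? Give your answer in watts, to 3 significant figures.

80.3 W

Every branch has 189 V across it, so for R2 the power is simply V²/R.
P_R2 = V² / R2 = (189)² / 445 Ω = 80.27 W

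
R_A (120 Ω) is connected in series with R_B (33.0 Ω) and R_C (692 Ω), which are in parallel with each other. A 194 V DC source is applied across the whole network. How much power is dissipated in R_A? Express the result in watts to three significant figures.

Replace R_B and R_C with their parallel equivalent so the circuit becomes R_A in series with R_p.
R_p = (33.0×692)/(33.0+692) = 31.50 Ω
R_total = 120 + 31.50 = 151.5 Ω
I = V / R_total = 194 / 151.5 = 1.281 A
The full supply current passes through R_A: P = I²R.
P_R_A = (1.281)² × 120 = 196.8 W

197 W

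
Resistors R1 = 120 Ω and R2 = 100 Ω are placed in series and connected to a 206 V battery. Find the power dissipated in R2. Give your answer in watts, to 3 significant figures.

Series elements share the same current, so find I first, then use P = I²R.
R_total = 120 + 100 = 220.0 Ω
I = V / R_total = 206 / 220.0 = 0.9364 A
P_R2 = I² × R2 = (0.9364)² × 100 = 87.68 W

87.7 W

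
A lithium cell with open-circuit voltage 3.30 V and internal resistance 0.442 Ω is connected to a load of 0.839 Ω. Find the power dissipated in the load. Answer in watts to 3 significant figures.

5.57 W

With r and R in series, I = ε/(r+R); the load dissipates I²R.
I = ε / (r + R) = 3.30 / (0.442 + 0.839) = 2.576 A
P_load = I² R = (2.576)² × 0.839 = 5.568 W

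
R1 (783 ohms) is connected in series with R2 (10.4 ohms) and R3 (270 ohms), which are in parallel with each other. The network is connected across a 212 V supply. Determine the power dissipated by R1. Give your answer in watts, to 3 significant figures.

56.0 W

Reduce the parallel pair to R_p first; the network is then a simple series string.
R_p = (10.4×270)/(10.4+270) = 10.01 Ω
R_total = 783 + 10.01 = 793.0 Ω
I = V / R_total = 212 / 793.0 = 0.2673 A
The full supply current passes through R1: P = I²R.
P_R1 = (0.2673)² × 783 = 55.96 W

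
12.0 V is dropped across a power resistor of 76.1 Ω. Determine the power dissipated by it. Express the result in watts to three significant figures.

1.89 W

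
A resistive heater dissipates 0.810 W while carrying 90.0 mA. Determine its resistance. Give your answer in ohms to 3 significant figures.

Inverting the appropriate power form: R = P / I².
R = 0.810 / (0.09000)² = 100.0 Ω

100 Ω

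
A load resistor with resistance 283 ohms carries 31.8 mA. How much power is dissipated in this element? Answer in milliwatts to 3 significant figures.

Current and resistance are given, so P = I²R is the direct form.
P = (0.03180 A)² × 283 Ω = 0.2862 W

286 mW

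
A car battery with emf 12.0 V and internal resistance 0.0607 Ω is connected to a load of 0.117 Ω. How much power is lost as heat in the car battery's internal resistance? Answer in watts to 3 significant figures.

The source's internal resistance is just another series element carrying I; its dissipation is I²r.
I = ε / (r + R) = 12.0 / (0.0607 + 0.117) = 67.53 A
P_int = I² r = (67.53)² × 0.0607 = 276.8 W

277 W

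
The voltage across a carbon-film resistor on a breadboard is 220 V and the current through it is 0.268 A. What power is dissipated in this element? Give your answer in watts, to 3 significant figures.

59.0 W

V and I are known directly — P = V I, no intermediate step needed.
P = 220 V × 0.2680 A = 58.96 W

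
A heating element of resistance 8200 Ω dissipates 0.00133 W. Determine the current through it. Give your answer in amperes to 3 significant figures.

Inverting the appropriate power form: I = √(P / R).
I = √(0.00133 / 8200) = 0.0004027 A

0.000403 A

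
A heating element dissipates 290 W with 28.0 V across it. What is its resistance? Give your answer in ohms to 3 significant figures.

Inverting the appropriate power form: R = V² / P.
R = (28.0)² / 290 = 2.703 Ω

2.70 Ω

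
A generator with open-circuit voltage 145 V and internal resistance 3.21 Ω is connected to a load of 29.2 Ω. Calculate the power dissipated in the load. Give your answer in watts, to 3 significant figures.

With r and R in series, I = ε/(r+R); the load dissipates I²R.
I = ε / (r + R) = 145 / (3.21 + 29.2) = 4.474 A
P_load = I² R = (4.474)² × 29.2 = 584.5 W

584 W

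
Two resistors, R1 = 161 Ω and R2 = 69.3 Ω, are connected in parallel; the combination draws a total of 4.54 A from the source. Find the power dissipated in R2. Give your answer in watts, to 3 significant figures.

Only the total current is stated, so first find the parallel equivalent to get the voltage across the combination.
1/R_eq = 1/161 + 1/69.3 ⇒ R_eq = 48.45 Ω
V = I_total × R_eq = 4.540 × 48.45 = 219.9 V
P_R2 = V² / R2 = (219.9)² / 69.3 = 698.1 W

698 W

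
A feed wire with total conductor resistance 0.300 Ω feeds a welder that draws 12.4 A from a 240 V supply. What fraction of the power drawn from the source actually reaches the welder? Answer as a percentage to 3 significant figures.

98.5 %

The feed wire carries the full 12.4 A.
P_line = I² R_line = (12.40)² × 0.300 = 46.13 W
P_source = V I = 240 × 12.40 = 2976 W; P_load = 2930 W
η = P_load / P_source = 2930 / 2976 = 0.9845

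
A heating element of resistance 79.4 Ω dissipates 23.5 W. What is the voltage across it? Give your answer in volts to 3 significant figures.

43.2 V

Inverting the appropriate power form: V = √(P R).
V = √(23.5 × 79.4) = 43.20 V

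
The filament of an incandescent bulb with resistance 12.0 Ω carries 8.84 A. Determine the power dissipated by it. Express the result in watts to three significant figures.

Current and resistance are given, so P = I²R is the direct form.
P = (8.840 A)² × 12.0 Ω = 937.7 W

938 W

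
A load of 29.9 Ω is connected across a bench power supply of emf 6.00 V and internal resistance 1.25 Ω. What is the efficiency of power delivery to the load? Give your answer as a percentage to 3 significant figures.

96.0 %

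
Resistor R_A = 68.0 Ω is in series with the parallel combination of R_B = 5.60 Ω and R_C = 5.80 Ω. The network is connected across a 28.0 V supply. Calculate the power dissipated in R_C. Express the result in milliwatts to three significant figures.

First combine the parallel branches into one equivalent R_p, then R_A + R_p is a series pair.
R_p = (5.60×5.80)/(5.60+5.80) = 2.849 Ω
R_total = 68.0 + 2.849 = 70.85 Ω
I = V / R_total = 28.0 / 70.85 = 0.3952 A
Voltage across the parallel pair: V_p = I × R_p = 0.3952 × 2.849 = 1.126 V
R_C is across V_p, so use P = V²/R for that branch.
P_R_C = (1.126)² / 5.80 = 0.2186 W

219 mW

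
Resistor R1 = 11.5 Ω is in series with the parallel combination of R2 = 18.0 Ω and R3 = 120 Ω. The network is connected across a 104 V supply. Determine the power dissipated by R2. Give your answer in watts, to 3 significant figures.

200 W

Collapse R2‖R3 to a single equivalent, reducing the network to two series elements.
R_p = (18.0×120)/(18.0+120) = 15.65 Ω
R_total = 11.5 + 15.65 = 27.15 Ω
I = V / R_total = 104 / 27.15 = 3.830 A
Voltage across the parallel pair: V_p = I × R_p = 3.830 × 15.65 = 59.95 V
R2 is across V_p, so use P = V²/R for that branch.
P_R2 = (59.95)² / 18.0 = 199.7 W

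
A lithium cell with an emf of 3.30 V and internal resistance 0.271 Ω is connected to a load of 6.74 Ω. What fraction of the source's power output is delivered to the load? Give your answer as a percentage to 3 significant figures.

The source delivers εI, of which I²R reaches the load and I²r is lost; since I is common, η = R/(R+r).
η = R / (R + r) = 6.74 / (6.74 + 0.271) = 0.9613

96.1 %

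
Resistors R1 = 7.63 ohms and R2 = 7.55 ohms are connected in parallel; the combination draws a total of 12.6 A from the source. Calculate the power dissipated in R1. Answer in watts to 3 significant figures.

300 W

Parallel branches share V, not I — compute V via R_eq, then use V²/R for the target branch.
1/R_eq = 1/7.63 + 1/7.55 ⇒ R_eq = 3.795 Ω
V = I_total × R_eq = 12.60 × 3.795 = 47.82 V
P_R1 = V² / R1 = (47.82)² / 7.63 = 299.7 W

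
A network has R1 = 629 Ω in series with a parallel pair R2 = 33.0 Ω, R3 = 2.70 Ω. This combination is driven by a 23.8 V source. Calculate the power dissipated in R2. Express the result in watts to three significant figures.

First combine the parallel branches into one equivalent R_p, then R1 + R_p is a series pair.
R_p = (33.0×2.70)/(33.0+2.70) = 2.496 Ω
R_total = 629 + 2.496 = 631.5 Ω
I = V / R_total = 23.8 / 631.5 = 0.03769 A
Voltage across the parallel pair: V_p = I × R_p = 0.03769 × 2.496 = 0.09406 V
With V_p across R2, its power is V_p²/R2.
P_R2 = (0.09406)² / 33.0 = 0.0002681 W

0.000268 W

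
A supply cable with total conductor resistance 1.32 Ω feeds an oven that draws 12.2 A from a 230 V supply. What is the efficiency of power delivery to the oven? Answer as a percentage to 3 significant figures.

93.0 %

The supply cable carries the full 12.2 A.
P_line = I² R_line = (12.20)² × 1.32 = 196.5 W
P_source = V I = 230 × 12.20 = 2806 W; P_load = 2610 W
η = P_load / P_source = 2610 / 2806 = 0.9300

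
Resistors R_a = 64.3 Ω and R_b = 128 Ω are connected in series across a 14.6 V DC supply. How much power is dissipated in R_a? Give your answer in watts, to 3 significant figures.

0.371 W

The current is common to all series resistors; compute it, then apply P = I²R for the target.
R_total = 64.3 + 128 = 192.3 Ω
I = V / R_total = 14.6 / 192.3 = 0.07592 A
P_R_a = I² × R_a = (0.07592)² × 64.3 = 0.3706 W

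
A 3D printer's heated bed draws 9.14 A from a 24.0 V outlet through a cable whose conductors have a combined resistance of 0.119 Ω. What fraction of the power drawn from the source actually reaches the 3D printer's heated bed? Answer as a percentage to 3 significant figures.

The cable carries the full 9.14 A.
P_line = I² R_line = (9.140)² × 0.119 = 9.941 W
P_source = V I = 24.0 × 9.140 = 219.4 W; P_load = 209.4 W
η = P_load / P_source = 209.4 / 219.4 = 0.9547

95.5 %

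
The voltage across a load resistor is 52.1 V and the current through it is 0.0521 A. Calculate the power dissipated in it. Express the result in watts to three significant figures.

2.71 W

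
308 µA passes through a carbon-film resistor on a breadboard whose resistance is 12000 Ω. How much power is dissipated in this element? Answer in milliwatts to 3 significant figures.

The current through and the resistance of the element are both given; use P = I²R.
P = (0.0003080 A)² × 12000 Ω = 0.001138 W

1.14 mW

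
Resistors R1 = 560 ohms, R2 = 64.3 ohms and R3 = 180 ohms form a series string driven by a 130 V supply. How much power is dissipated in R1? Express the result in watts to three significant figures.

The current is common to all series resistors; compute it, then apply P = I²R for the target.
R_total = 560 + 64.3 + 180 = 804.3 Ω
I = V / R_total = 130 / 804.3 = 0.1616 A
P_R1 = I² × R1 = (0.1616)² × 560 = 14.63 W

14.6 W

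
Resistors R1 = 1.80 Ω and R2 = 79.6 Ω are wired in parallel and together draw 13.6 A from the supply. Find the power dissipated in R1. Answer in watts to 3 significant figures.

318 W

The branches share the same voltage, but only the total current is given — find V from the equivalent resistance first.
1/R_eq = 1/1.80 + 1/79.6 ⇒ R_eq = 1.760 Ω
V = I_total × R_eq = 13.60 × 1.760 = 23.94 V
P_R1 = V² / R1 = (23.94)² / 1.80 = 318.4 W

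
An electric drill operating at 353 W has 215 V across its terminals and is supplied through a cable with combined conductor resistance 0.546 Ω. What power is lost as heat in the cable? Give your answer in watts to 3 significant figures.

1.47 W

Line loss is just I²R for the cable — we know both I and R_line directly.
I = P / V = 353 / 215 = 1.642 A through the cable.
P_line = I² R_line = (1.642)² × 0.546 = 1.472 W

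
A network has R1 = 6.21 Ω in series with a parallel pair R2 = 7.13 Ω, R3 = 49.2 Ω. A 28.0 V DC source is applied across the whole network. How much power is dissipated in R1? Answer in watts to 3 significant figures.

Reduce the parallel pair to R_p first; the network is then a simple series string.
R_p = (7.13×49.2)/(7.13+49.2) = 6.228 Ω
R_total = 6.21 + 6.228 = 12.44 Ω
I = V / R_total = 28.0 / 12.44 = 2.251 A
R1 is in the main series path, so its power is I²R1.
P_R1 = (2.251)² × 6.21 = 31.47 W

31.5 W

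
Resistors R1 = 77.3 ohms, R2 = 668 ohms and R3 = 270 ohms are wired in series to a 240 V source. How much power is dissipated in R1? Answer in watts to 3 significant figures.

4.32 W

Since the resistors are in series they all carry the loop current I = V/R_total; the power in any one is I²R.
R_total = 77.3 + 668 + 270 = 1015 Ω
I = V / R_total = 240 / 1015 = 0.2364 A
P_R1 = I² × R1 = (0.2364)² × 77.3 = 4.319 W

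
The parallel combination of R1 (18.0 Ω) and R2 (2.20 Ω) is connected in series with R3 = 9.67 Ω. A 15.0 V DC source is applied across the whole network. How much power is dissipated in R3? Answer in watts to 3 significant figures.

First find R_p for the parallel pair, then treat R_p + R3 as a series loop.
R_p = (18.0×2.20)/(18.0+2.20) = 1.960 Ω
R_total = R_p + 9.67 = 1.960 + 9.67 = 11.63 Ω
I = V / R_total = 15.0 / 11.63 = 1.290 A
All the supply current flows through R3; use P = I²R3.
P_R3 = (1.290)² × 9.67 = 16.08 W

16.1 W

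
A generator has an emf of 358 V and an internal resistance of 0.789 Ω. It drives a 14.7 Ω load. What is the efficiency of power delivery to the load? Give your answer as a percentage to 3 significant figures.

94.9 %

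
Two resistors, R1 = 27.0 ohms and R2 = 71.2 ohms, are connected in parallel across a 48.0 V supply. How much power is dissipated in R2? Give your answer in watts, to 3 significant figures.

R2 sits directly across the source, so P = V²/R with V = 48.0 V.
P_R2 = V² / R2 = (48.0)² / 71.2 Ω = 32.36 W

32.4 W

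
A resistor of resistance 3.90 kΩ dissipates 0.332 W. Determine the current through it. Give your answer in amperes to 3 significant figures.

0.00923 A

The two known quantities fix the third via I = √(P / R).
I = √(0.332 / 3900) = 0.009226 A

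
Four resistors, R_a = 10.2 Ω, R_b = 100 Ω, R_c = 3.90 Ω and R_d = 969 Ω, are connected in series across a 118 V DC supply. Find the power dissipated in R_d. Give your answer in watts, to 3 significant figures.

11.5 W

Every series element carries the same I. Get I from the total resistance, then P = I² × R_d.
R_total = 10.2 + 100 + 3.90 + 969 = 1083 Ω
I = V / R_total = 118 / 1083 = 0.1089 A
P_R_d = I² × R_d = (0.1089)² × 969 = 11.50 W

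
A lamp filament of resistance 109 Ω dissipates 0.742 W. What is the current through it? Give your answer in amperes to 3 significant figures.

0.0825 A

Rearranging the power relation for the two known quantities gives I = √(P / R).
I = √(0.742 / 109) = 0.08251 A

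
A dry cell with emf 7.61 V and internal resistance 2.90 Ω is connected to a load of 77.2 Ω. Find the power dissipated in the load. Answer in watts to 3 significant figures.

With r and R in series, I = ε/(r+R); the load dissipates I²R.
I = ε / (r + R) = 7.61 / (2.90 + 77.2) = 0.09501 A
P_load = I² R = (0.09501)² × 77.2 = 0.6968 W

0.697 W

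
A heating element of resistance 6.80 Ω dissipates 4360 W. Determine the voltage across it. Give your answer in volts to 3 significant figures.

172 V

The two known quantities fix the third via V = √(P R).
V = √(4360 × 6.80) = 172.2 V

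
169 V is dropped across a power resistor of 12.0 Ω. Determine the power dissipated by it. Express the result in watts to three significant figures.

2380 W

Voltage and resistance are given, so P = V²/R is the one-step route.
P = (169 V)² / 12.0 Ω = 2380 W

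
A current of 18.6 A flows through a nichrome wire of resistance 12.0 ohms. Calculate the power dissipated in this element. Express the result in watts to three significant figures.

4150 W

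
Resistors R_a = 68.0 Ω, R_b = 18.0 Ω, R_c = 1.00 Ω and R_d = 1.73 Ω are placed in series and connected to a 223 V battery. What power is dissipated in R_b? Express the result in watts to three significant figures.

114 W

Series elements share the same current, so find I first, then use P = I²R.
R_total = 68.0 + 18.0 + 1.00 + 1.73 = 88.73 Ω
I = V / R_total = 223 / 88.73 = 2.513 A
P_R_b = I² × R_b = (2.513)² × 18.0 = 113.7 W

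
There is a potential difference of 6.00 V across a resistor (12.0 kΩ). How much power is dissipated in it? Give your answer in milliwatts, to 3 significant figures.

We know the drop across the element and its resistance — P = V²/R, one step.
P = (6.00 V)² / 12000 Ω = 0.003000 W

3.00 mW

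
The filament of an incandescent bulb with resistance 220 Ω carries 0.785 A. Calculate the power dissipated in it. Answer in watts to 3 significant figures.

136 W

Knowing I and R, the power is just I²R — no need to find V first.
P = (0.7850 A)² × 220 Ω = 135.6 W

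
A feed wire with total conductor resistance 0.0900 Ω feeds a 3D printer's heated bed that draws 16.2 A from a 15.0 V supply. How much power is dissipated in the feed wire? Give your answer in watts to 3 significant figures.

23.6 W

Line loss is just I²R for the cable — we know both I and R_line directly.
The feed wire carries the full 16.2 A.
P_line = I² R_line = (16.20)² × 0.0900 = 23.62 W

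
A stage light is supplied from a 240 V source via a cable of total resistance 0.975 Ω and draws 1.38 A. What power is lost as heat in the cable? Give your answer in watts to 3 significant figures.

Line loss is just I²R for the cable — we know both I and R_line directly.
The cable carries the full 1.38 A.
P_line = I² R_line = (1.380)² × 0.975 = 1.857 W

1.86 W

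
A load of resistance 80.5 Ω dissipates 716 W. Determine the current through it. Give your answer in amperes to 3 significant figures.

Inverting the appropriate power form: I = √(P / R).
I = √(716 / 80.5) = 2.982 A

2.98 A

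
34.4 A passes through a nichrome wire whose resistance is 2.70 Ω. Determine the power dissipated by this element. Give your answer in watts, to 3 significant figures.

The current through and the resistance of the element are both given; use P = I²R.
P = (34.40 A)² × 2.70 Ω = 3195 W

3200 W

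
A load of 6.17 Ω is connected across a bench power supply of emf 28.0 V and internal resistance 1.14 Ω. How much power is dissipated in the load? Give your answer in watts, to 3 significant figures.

90.5 W

Load and internal resistance form a series loop — compute the loop current, then the load power via I²R.
I = ε / (r + R) = 28.0 / (1.14 + 6.17) = 3.830 A
P_load = I² R = (3.830)² × 6.17 = 90.52 W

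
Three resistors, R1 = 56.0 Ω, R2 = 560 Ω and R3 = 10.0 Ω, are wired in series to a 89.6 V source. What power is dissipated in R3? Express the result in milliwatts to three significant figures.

Every series element carries the same I. Get I from the total resistance, then P = I² × R3.
R_total = 56.0 + 560 + 10.0 = 626.0 Ω
I = V / R_total = 89.6 / 626.0 = 0.1431 A
P_R3 = I² × R3 = (0.1431)² × 10.0 = 0.2049 W

205 mW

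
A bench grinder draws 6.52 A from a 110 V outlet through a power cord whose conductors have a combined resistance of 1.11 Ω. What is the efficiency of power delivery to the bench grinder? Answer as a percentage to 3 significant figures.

93.4 %

The power cord carries the full 6.52 A.
P_line = I² R_line = (6.520)² × 1.11 = 47.19 W
P_source = V I = 110 × 6.520 = 717.2 W; P_load = 670.0 W
η = P_load / P_source = 670.0 / 717.2 = 0.9342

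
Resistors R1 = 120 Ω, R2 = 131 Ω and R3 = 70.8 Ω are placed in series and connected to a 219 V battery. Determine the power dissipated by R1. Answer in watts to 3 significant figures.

Every series element carries the same I. Get I from the total resistance, then P = I² × R1.
R_total = 120 + 131 + 70.8 = 321.8 Ω
I = V / R_total = 219 / 321.8 = 0.6805 A
P_R1 = I² × R1 = (0.6805)² × 120 = 55.58 W

55.6 W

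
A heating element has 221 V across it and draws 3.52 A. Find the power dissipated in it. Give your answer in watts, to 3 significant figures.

778 W

With V and I both given, power follows immediately from P = V I.
P = 221 V × 3.520 A = 777.9 W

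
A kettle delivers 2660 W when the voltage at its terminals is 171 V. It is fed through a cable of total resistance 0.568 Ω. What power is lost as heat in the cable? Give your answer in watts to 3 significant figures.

The cable is a series resistance carrying the load current; its dissipation is I²R_line.
I = P / V = 2660 / 171 = 15.56 A through the cable.
P_line = I² R_line = (15.56)² × 0.568 = 137.4 W

137 W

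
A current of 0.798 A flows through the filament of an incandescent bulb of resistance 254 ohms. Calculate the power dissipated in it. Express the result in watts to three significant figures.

Knowing I and R, the power is just I²R — no need to find V first.
P = (0.7980 A)² × 254 Ω = 161.7 W

162 W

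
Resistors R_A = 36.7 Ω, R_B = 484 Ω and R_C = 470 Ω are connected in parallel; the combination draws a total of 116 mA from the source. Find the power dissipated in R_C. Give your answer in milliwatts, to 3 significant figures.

We need the common branch voltage; get it from I_total × R_eq, then P = V²/R for the branch.
1/R_eq = 1/36.7 + 1/484 + 1/470 ⇒ R_eq = 31.80 Ω
V = I_total × R_eq = 0.1160 × 31.80 = 3.689 V
P_R_C = V² / R_C = (3.689)² / 470 = 0.02896 W

29.0 mW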